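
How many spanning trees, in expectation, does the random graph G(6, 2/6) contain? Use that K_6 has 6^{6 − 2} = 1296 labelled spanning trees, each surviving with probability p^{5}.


K_6 has 6^{6 − 2} = 1296 labelled spanning trees.
For each such spanning tree H, let X_H = 1 if all 5 edges of H are present in G. Then P[X_H = 1] = p^{5} = (1/3)^{5} = 1/243.
By linearity of expectation: E[X] = Σ_H E[X_H] = 1296 · p^{5} = 1296 · 1/243 = 16/3.
Numerically: E[X] ≈ 5.33333.

E[X] = 1296 · (1/3)^{5} = 16/3 ≈ 5.33333.


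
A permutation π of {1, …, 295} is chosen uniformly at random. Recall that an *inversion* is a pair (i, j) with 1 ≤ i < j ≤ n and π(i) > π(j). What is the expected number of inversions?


Write X = Σ X_I over the C(295, 2) = 43365 pairs i < j, with X_I the indicator of one inversion.
There are 43365 indicators.
For each fixed pair i < j, the values π(i) and π(j) are two distinct elements of {1, …, 295} in uniformly random order; by symmetry P[π(i) > π(j)] = 1/2.
By linearity: E[X] = 43365 · (1/2) = C(295, 2) · (1/2) = 43365/2 = 43365/2 ≈ 21682.50000.

E[X] = 43365/2 = 21682.50000.


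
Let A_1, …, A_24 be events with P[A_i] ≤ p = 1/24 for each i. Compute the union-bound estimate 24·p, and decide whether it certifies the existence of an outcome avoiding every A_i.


Union bound: P[∪_{i=1}^{24} A_i] ≤ Σ_i P[A_i] ≤ 24·p = 24·(1/24) = 1.
Numerically: 1 ≈ 1.00000.
Is 1 < 1? NO.
Since the bound 1 is ≥ 1, the union bound is uninformative here; it does NOT by itself certify existence.

24·p = 1 ≈ 1.00000; existence NOT certified by the union bound.


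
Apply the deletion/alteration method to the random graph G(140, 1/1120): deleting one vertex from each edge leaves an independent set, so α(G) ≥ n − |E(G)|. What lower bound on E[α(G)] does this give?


E[|E(G)|] = C(140, 2)·p = 9730 · (1/1120) = 139/16.
E[α(G)] ≥ n − E[|E(G)|] = 140 − 139/16 = 2101/16.
Numerically: ≈ 131.31250.
(This is only a lower bound; the true E[α(G)] may be larger.)

E[α(G)] ≥ 2101/16 ≈ 131.31250.


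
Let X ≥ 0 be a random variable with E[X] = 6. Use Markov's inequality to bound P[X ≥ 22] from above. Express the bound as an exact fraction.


μ = E[X] = 6, a = 22.
Markov: P[X ≥ 22] ≤ μ/a = (6)/22 = 3/11.
Numerically: ≈ 0.2727.
(Since a = 22 > μ = 6.0000, the bound 3/11 is < 1 and informative.)

P[X ≥ 22] ≤ 3/11 ≈ 0.2727.


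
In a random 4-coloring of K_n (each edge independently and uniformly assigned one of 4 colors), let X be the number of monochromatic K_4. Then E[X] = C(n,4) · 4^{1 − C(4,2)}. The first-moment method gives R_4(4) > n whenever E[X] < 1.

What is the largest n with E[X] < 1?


We need C(n, 4) · 4^{1 − 6} < 1, i.e. C(n, 4) < 4^{6 − 1} = 1024.
Check values of n near the boundary:
  n = 11: C(11, 4) = 330; 330 < 1024? YES
  n = 12: C(12, 4) = 495; 495 < 1024? YES
  n = 13: C(13, 4) = 715; 715 < 1024? YES
  n = 14: C(14, 4) = 1001; 1001 < 1024? YES
  n = 15: C(15, 4) = 1365; 1365 < 1024? NO
  n = 16: C(16, 4) = 1820; 1820 < 1024? NO
  n = 17: C(17, 4) = 2380; 2380 < 1024? NO
The largest n with C(n, 4) < 1024 is n = 14 (where E[X] = 1001/1024 ≈ 0.9775). Hence R_4(4) > 14, i.e. R_4(4) ≥ 15.

Largest n = 14; hence R_4(4) > 14.


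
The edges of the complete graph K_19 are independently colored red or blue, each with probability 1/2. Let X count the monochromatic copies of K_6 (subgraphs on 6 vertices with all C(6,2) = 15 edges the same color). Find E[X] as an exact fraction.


Let X = Σ_S X_S over the C(19, 6) = 27132 subsets S of size 6, where X_S = 1 if the K_6 on S is monochromatic.
For a fixed S, the K_6 on S has C(6, 2) = 15 edges. P[all 15 edges red] = (1/2)^15, and likewise for blue, so P[monochromatic] = 2·(1/2)^15 = 2^{1 − 15} = 1/16384.
By linearity of expectation: E[X] = C(19, 6) · 2^{1 − 15} = 27132 · 1/16384 = 6783/4096.
Numerically: E[X] ≈ 1.6560.

E[X] = C(19,6)·2^(1−C(6,2)) = 6783/4096 ≈ 1.6560.


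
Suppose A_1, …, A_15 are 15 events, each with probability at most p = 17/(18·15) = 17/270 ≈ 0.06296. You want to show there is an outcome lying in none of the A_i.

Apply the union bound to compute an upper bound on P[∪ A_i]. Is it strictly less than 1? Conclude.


Union bound: P[∪_{i=1}^{15} A_i] ≤ Σ_i P[A_i] ≤ 15·p = 15·(17/270) = 17/18.
Numerically: 17/18 ≈ 0.94444.
Is 17/18 < 1? YES.
Since P[∪ A_i] ≤ 17/18 < 1, the complement has P[∩ A_i^c] ≥ 1 − 17/18 = 1/18 > 0, so some outcome avoids every A_i.

15·p = 17/18 ≈ 0.94444; existence CERTIFIED by the union bound.


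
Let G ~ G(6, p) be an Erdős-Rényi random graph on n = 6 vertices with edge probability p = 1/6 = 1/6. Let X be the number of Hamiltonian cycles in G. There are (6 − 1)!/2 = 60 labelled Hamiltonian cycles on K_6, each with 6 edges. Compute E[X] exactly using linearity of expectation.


K_6 has (6 − 1)!/2 = 60 labelled Hamiltonian cycles.
For each such Hamiltonian cycle H, let X_H = 1 if all 6 edges of H are present in G. Then P[X_H = 1] = p^{6} = (1/6)^{6} = 1/46656.
Summing the indicators: E[X] = Σ_H E[X_H] = 60 · p^{6} = 60 · 1/46656 = 5/3888.
Numerically: E[X] ≈ 0.00128601.

E[X] = 60 · (1/6)^{6} = 5/3888 ≈ 0.00128601.


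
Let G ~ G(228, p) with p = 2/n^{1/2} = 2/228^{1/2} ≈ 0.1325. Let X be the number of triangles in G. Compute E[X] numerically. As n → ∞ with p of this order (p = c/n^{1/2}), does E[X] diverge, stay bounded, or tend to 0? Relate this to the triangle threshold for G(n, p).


Number of potential triangles: C(228, 3) = 1949476.
Each occurs with probability p³ ≈ (0.1325)³ ≈ 2.323741e-03.
By linearity: E[X] = C(228, 3)·p³ ≈ 1949476 · 2.323741e-03 ≈ 4530.0773.
Since α = 1/2 < 1, p = c/n^{1/2} ≫ 1/n is above the triangle threshold p ~ 1/n. Asymptotically E[X] ~ (c³/6)·n^{3(1−α)} = (2³/6)·n^{1.5} → ∞; triangles are abundant w.h.p.

E[X] ≈ 4530.0773; in regime p = Θ(1/n^{1/2}) E[X] diverges (above the triangle threshold p ~ 1/n).


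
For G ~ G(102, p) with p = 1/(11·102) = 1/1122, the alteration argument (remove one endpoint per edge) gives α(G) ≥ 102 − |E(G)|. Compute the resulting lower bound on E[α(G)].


E[|E(G)|] = C(102, 2)·p = 5151 · (1/1122) = 101/22.
E[α(G)] ≥ n − E[|E(G)|] = 102 − 101/22 = 2143/22.
Numerically: ≈ 97.409.
(This is only a lower bound; the true E[α(G)] may be larger.)

E[α(G)] ≥ 2143/22 ≈ 97.409.


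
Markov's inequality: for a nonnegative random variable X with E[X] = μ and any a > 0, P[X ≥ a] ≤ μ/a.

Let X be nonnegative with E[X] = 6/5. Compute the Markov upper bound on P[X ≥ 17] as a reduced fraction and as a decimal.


μ = E[X] = 6/5, a = 17.
Markov: P[X ≥ 17] ≤ μ/a = (6/5)/17 = 6/85.
Numerically: ≈ 0.070588.
(Since a = 17 > μ = 1.200000, the bound 6/85 is < 1 and informative.)

P[X ≥ 17] ≤ 6/85 ≈ 0.070588.


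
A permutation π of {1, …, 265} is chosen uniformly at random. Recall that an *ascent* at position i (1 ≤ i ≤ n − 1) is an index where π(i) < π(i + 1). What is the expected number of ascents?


Write X = Σ X_I over i = 1, …, 264, with X_I the indicator of one ascent.
There are 264 indicators.
For each fixed i, the pair (π(i), π(i+1)) is a uniformly random ordered pair of distinct values from {1, …, 265}; by symmetry P[π(i) < π(i+1)] = 1/2.
By linearity: E[X] = 264 · (1/2) = (265 − 1) · (1/2) = 132 ≈ 132.000000.

E[X] = 132 = 132.000000.


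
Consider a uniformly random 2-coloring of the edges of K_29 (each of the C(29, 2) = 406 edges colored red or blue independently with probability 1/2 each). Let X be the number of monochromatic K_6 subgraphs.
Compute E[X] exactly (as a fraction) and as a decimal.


Let X = Σ_S X_S over the C(29, 6) = 475020 subsets S of size 6, where X_S = 1 if the K_6 on S is monochromatic.
For a fixed S, the K_6 on S has C(6, 2) = 15 edges. P[all 15 edges red] = (1/2)^15, and likewise for blue, so P[monochromatic] = 2·(1/2)^15 = 2^{1 − 15} = 1/16384.
By linearity of expectation: E[X] = C(29, 6) · 2^{1 − 15} = 475020 · 1/16384 = 118755/4096.
Numerically: E[X] ≈ 28.99292.

E[X] = C(29,6)·2^(1−C(6,2)) = 118755/4096 ≈ 28.99292.


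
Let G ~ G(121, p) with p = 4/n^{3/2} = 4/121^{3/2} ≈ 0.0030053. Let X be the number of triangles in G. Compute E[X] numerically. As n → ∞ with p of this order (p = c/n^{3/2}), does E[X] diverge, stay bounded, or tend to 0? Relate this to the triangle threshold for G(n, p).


Number of potential triangles: C(121, 3) = 287980.
Each occurs with probability p³ ≈ (0.0030053)³ ≈ 2.7142248e-08.
By linearity: E[X] = C(121, 3)·p³ ≈ 287980 · 2.7142248e-08 ≈ 0.00782.
Since α = 3/2 > 1, p = c/n^{3/2} = o(1/n) is below the triangle threshold p ~ 1/n. Asymptotically E[X] ~ (c³/6)·n^{3(1−α)} = (4³/6)·n^{-1.5} → 0, so by Markov's inequality G has no triangles w.h.p.

E[X] ≈ 0.00782; in regime p = Θ(1/n^{3/2}) E[X] tends to 0 (below the triangle threshold p ~ 1/n).


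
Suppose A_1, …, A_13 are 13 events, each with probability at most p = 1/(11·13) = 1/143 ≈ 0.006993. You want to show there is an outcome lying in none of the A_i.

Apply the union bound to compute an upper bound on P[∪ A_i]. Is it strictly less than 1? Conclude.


Union bound: P[∪_{i=1}^{13} A_i] ≤ Σ_i P[A_i] ≤ 13·p = 13·(1/143) = 1/11.
Numerically: 1/11 ≈ 0.090909.
Is 1/11 < 1? YES.
Since P[∪ A_i] ≤ 1/11 < 1, the complement has P[∩ A_i^c] ≥ 1 − 1/11 = 10/11 > 0, so some outcome avoids every A_i.

13·p = 1/11 ≈ 0.090909; existence CERTIFIED by the union bound.


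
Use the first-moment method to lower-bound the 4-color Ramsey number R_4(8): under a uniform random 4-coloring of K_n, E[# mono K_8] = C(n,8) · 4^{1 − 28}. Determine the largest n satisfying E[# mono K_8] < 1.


We need C(n, 8) · 4^{1 − 28} < 1, i.e. C(n, 8) < 4^{28 − 1} = 18014398509481984.
Check values of n near the boundary:
  n = 403: C(403, 8) = 16090020602228430; 16090020602228430 < 18014398509481984? YES
  n = 404: C(404, 8) = 16415071523485570; 16415071523485570 < 18014398509481984? YES
  n = 405: C(405, 8) = 16745853821188050; 16745853821188050 < 18014398509481984? YES
  n = 406: C(406, 8) = 17082453897995850; 17082453897995850 < 18014398509481984? YES
  n = 407: C(407, 8) = 17424959239309050; 17424959239309050 < 18014398509481984? YES
  n = 408: C(408, 8) = 17773458424095231; 17773458424095231 < 18014398509481984? YES
  n = 409: C(409, 8) = 18128041135797879; 18128041135797879 < 18014398509481984? NO
The largest n with C(n, 8) < 18014398509481984 is n = 408 (where E[X] = 17773458424095231/18014398509481984 ≈ 0.9866251). Hence R_4(8) > 408, i.e. R_4(8) ≥ 409.

Largest n = 408; hence R_4(8) > 408.


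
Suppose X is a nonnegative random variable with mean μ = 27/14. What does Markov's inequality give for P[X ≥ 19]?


μ = E[X] = 27/14, a = 19.
Markov: P[X ≥ 19] ≤ μ/a = (27/14)/19 = 27/266.
Numerically: ≈ 0.101504.
(Since a = 19 > μ = 1.928571, the bound 27/266 is < 1 and informative.)

P[X ≥ 19] ≤ 27/266 ≈ 0.101504.


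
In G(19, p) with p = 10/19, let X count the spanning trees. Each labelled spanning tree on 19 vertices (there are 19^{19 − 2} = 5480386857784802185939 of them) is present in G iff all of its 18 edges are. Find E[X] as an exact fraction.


K_19 has 19^{19 − 2} = 5480386857784802185939 labelled spanning trees.
For each such spanning tree H, let X_H = 1 if all 18 edges of H are present in G. Then P[X_H = 1] = p^{18} = (10/19)^{18} = 1000000000000000000/104127350297911241532841.
By linearity: E[X] = Σ_H E[X_H] = 5480386857784802185939 · p^{18} = 5480386857784802185939 · 1000000000000000000/104127350297911241532841 = 1000000000000000000/19.
Numerically: E[X] ≈ 5.26e+16.

E[X] = 5480386857784802185939 · (10/19)^{18} = 1000000000000000000/19 ≈ 5.26e+16.


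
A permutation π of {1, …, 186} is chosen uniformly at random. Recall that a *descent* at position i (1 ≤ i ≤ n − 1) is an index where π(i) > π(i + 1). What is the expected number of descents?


Write X = Σ X_I over i = 1, …, 185, with X_I the indicator of one descent.
There are 185 indicators.
For each fixed i, the pair (π(i), π(i+1)) is a uniformly random ordered pair of distinct values from {1, …, 186}; by symmetry P[π(i) > π(i+1)] = 1/2.
By linearity: E[X] = 185 · (1/2) = (186 − 1) · (1/2) = 185/2 ≈ 92.500.

E[X] = 185/2 = 92.500.


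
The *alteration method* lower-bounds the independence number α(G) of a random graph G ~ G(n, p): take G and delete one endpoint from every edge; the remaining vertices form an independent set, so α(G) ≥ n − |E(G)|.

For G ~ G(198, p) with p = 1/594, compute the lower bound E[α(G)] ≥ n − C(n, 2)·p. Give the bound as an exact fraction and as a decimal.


E[|E(G)|] = C(198, 2)·p = 19503 · (1/594) = 197/6.
E[α(G)] ≥ n − E[|E(G)|] = 198 − 197/6 = 991/6.
Numerically: ≈ 165.166667.
(This is only a lower bound; the true E[α(G)] may be larger.)

E[α(G)] ≥ 991/6 ≈ 165.166667.


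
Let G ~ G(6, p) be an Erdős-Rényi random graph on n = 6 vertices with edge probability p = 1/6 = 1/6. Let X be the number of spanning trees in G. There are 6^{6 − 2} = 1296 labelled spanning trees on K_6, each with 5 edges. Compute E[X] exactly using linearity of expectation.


K_6 has 6^{6 − 2} = 1296 labelled spanning trees.
For each such spanning tree H, let X_H = 1 if all 5 edges of H are present in G. Then P[X_H = 1] = p^{5} = (1/6)^{5} = 1/7776.
By linearity of expectation: E[X] = Σ_H E[X_H] = 1296 · p^{5} = 1296 · 1/7776 = 1/6.
Numerically: E[X] ≈ 0.16667.

E[X] = 1296 · (1/6)^{5} = 1/6 ≈ 0.16667.


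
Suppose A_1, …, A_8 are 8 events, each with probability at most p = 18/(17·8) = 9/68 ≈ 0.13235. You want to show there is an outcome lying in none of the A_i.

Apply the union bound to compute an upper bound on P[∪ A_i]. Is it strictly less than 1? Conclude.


Union bound: P[∪_{i=1}^{8} A_i] ≤ Σ_i P[A_i] ≤ 8·p = 8·(9/68) = 18/17.
Numerically: 18/17 ≈ 1.05882.
Is 18/17 < 1? NO.
Since the bound 18/17 is ≥ 1, the union bound is uninformative here; it does NOT by itself certify existence.

8·p = 18/17 ≈ 1.05882; existence NOT certified by the union bound.


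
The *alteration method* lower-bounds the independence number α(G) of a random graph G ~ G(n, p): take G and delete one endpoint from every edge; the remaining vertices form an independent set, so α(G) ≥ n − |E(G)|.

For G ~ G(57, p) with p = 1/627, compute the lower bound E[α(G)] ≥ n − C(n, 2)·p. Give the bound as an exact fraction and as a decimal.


E[|E(G)|] = C(57, 2)·p = 1596 · (1/627) = 28/11.
E[α(G)] ≥ n − E[|E(G)|] = 57 − 28/11 = 599/11.
Numerically: ≈ 54.4545.
(This is only a lower bound; the true E[α(G)] may be larger.)

E[α(G)] ≥ 599/11 ≈ 54.4545.


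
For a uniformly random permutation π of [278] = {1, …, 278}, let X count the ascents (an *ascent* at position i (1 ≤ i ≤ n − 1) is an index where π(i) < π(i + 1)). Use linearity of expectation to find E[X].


Write X = Σ X_I over i = 1, …, 277, with X_I the indicator of one ascent.
There are 277 indicators.
For each fixed i, the pair (π(i), π(i+1)) is a uniformly random ordered pair of distinct values from {1, …, 278}; by symmetry P[π(i) < π(i+1)] = 1/2.
By linearity: E[X] = 277 · (1/2) = (278 − 1) · (1/2) = 277/2 ≈ 138.500000.

E[X] = 277/2 = 138.500000.


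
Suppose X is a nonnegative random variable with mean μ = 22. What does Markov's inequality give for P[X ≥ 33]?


μ = E[X] = 22, a = 33.
Markov: P[X ≥ 33] ≤ μ/a = (22)/33 = 2/3.
Numerically: ≈ 0.6667.
(Since a = 33 > μ = 22.0000, the bound 2/3 is < 1 and informative.)

P[X ≥ 33] ≤ 2/3 ≈ 0.6667.


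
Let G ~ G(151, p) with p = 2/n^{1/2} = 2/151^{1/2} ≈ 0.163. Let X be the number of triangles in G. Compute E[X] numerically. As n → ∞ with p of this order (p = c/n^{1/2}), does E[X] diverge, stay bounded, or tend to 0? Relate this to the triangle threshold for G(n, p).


Number of potential triangles: C(151, 3) = 562475.
Each occurs with probability p³ ≈ (0.163)³ ≈ 4.31146e-03.
By linearity: E[X] = C(151, 3)·p³ ≈ 562475 · 4.31146e-03 ≈ 2425.090.
Since α = 1/2 < 1, p = c/n^{1/2} ≫ 1/n is above the triangle threshold p ~ 1/n. Asymptotically E[X] ~ (c³/6)·n^{3(1−α)} = (2³/6)·n^{1.5} → ∞; triangles are abundant w.h.p.

E[X] ≈ 2425.090; in regime p = Θ(1/n^{1/2}) E[X] diverges (above the triangle threshold p ~ 1/n).


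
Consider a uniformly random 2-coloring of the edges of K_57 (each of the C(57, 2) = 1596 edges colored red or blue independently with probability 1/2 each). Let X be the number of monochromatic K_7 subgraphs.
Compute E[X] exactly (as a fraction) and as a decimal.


Let X = Σ_S X_S over the C(57, 7) = 264385836 subsets S of size 7, where X_S = 1 if the K_7 on S is monochromatic.
For a fixed S, the K_7 on S has C(7, 2) = 21 edges. P[all 21 edges red] = (1/2)^21, and likewise for blue, so P[monochromatic] = 2·(1/2)^21 = 2^{1 − 21} = 1/1048576.
Summing: E[X] = C(57, 7) · 2^{1 − 21} = 264385836 · 1/1048576 = 66096459/262144.
Numerically: E[X] ≈ 252.1380.

E[X] = C(57,7)·2^(1−C(7,2)) = 66096459/262144 ≈ 252.1380.


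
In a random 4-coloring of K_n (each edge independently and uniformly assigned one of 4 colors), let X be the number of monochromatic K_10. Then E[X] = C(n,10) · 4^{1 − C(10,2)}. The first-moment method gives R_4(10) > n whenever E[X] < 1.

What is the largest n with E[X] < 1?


We need C(n, 10) · 4^{1 − 45} < 1, i.e. C(n, 10) < 4^{45 − 1} = 309485009821345068724781056.
Check values of n near the boundary:
  n = 2017: C(2017, 10) = 300324964434452596180990448; 300324964434452596180990448 < 309485009821345068724781056? YES
  n = 2018: C(2018, 10) = 301820606687612220663963508; 301820606687612220663963508 < 309485009821345068724781056? YES
  n = 2019: C(2019, 10) = 303322949179835278009229628; 303322949179835278009229628 < 309485009821345068724781056? YES
  n = 2020: C(2020, 10) = 304832018578739931133653656; 304832018578739931133653656 < 309485009821345068724781056? YES
  n = 2021: C(2021, 10) = 306347841644770462864800616; 306347841644770462864800616 < 309485009821345068724781056? YES
  n = 2022: C(2022, 10) = 307870445231474093395937796; 307870445231474093395937796 < 309485009821345068724781056? YES
  n = 2023: C(2023, 10) = 309399856285778485315440716; 309399856285778485315440716 < 309485009821345068724781056? YES
  n = 2024: C(2024, 10) = 310936101848269937576192656; 310936101848269937576192656 < 309485009821345068724781056? NO
The largest n with C(n, 10) < 309485009821345068724781056 is n = 2023 (where E[X] = 77349964071444621328860179/77371252455336267181195264 ≈ 1.000). Hence R_4(10) > 2023, i.e. R_4(10) ≥ 2024.

Largest n = 2023; hence R_4(10) > 2023.


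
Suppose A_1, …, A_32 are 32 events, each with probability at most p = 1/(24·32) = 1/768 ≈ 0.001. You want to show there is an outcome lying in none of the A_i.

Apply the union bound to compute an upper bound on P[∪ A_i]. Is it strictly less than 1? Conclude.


Union bound: P[∪_{i=1}^{32} A_i] ≤ Σ_i P[A_i] ≤ 32·p = 32·(1/768) = 1/24.
Numerically: 1/24 ≈ 0.042.
Is 1/24 < 1? YES.
Since P[∪ A_i] ≤ 1/24 < 1, the complement has P[∩ A_i^c] ≥ 1 − 1/24 = 23/24 > 0, so some outcome avoids every A_i.

32·p = 1/24 ≈ 0.042; existence CERTIFIED by the union bound.


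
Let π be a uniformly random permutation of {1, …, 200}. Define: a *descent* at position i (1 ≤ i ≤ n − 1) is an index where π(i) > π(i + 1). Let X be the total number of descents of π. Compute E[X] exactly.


Write X = Σ X_I over i = 1, …, 199, with X_I the indicator of one descent.
There are 199 indicators.
For each fixed i, the pair (π(i), π(i+1)) is a uniformly random ordered pair of distinct values from {1, …, 200}; by symmetry P[π(i) > π(i+1)] = 1/2.
By linearity: E[X] = 199 · (1/2) = (200 − 1) · (1/2) = 199/2 ≈ 99.500.

E[X] = 199/2 = 99.500.


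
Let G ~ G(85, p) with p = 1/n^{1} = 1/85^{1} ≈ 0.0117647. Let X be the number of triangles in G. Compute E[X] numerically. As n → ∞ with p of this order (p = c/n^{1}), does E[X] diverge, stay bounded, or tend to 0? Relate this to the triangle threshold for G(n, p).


Number of potential triangles: C(85, 3) = 98770.
Each occurs with probability p³ ≈ (0.0117647)³ ≈ 1.62833299e-06.
By linearity: E[X] = C(85, 3)·p³ ≈ 98770 · 1.62833299e-06 ≈ 0.160830.
Here α = 1, so p = 1/n is exactly at the triangle threshold p ~ 1/n. Asymptotically E[X] → c³/6 = 1³/6 = 1/6 ≈ 0.166667, a bounded constant. In this regime the triangle count is asymptotically Poisson(c³/6).

E[X] ≈ 0.160830; in regime p = Θ(1/n^{1}) E[X] stays bounded (at the triangle threshold p ~ 1/n).


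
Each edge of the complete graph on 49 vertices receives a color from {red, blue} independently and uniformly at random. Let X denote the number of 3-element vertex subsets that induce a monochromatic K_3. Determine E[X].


Let X = Σ_S X_S over the C(49, 3) = 18424 subsets S of size 3, where X_S = 1 if the K_3 on S is monochromatic.
For a fixed S, the K_3 on S has C(3, 2) = 3 edges. P[all 3 edges red] = (1/2)^3, and likewise for blue, so P[monochromatic] = 2·(1/2)^3 = 2^{1 − 3} = 1/4.
Summing: E[X] = C(49, 3) · 2^{1 − 3} = 18424 · 1/4 = 4606.
Numerically: E[X] ≈ 4606.00000.

E[X] = C(49,3)·2^(1−C(3,2)) = 4606 ≈ 4606.00000.


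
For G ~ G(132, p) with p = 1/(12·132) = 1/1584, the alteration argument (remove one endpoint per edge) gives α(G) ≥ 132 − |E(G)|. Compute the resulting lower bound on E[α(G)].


E[|E(G)|] = C(132, 2)·p = 8646 · (1/1584) = 131/24.
E[α(G)] ≥ n − E[|E(G)|] = 132 − 131/24 = 3037/24.
Numerically: ≈ 126.542.
(This is only a lower bound; the true E[α(G)] may be larger.)

E[α(G)] ≥ 3037/24 ≈ 126.542.


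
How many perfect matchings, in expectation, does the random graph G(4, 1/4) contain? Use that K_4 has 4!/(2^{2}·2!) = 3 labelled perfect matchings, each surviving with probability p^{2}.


K_4 has 4!/(2^{2}·2!) = 3 labelled perfect matchings.
For each such perfect matching H, let X_H = 1 if all 2 edges of H are present in G. Then P[X_H = 1] = p^{2} = (1/4)^{2} = 1/16.
Summing the indicators: E[X] = Σ_H E[X_H] = 3 · p^{2} = 3 · 1/16 = 3/16.
Numerically: E[X] ≈ 0.1875.

E[X] = 3 · (1/4)^{2} = 3/16 ≈ 0.1875.


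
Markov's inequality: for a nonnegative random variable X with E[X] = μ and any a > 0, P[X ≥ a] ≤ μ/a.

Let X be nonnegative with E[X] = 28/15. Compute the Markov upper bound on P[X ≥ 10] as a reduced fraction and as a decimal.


μ = E[X] = 28/15, a = 10.
Markov: P[X ≥ 10] ≤ μ/a = (28/15)/10 = 14/75.
Numerically: ≈ 0.18667.
(Since a = 10 > μ = 1.86667, the bound 14/75 is < 1 and informative.)

P[X ≥ 10] ≤ 14/75 ≈ 0.18667.


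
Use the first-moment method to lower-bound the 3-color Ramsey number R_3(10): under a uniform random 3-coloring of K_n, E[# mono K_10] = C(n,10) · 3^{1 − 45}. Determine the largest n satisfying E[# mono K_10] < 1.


We need C(n, 10) · 3^{1 − 45} < 1, i.e. C(n, 10) < 3^{45 − 1} = 984770902183611232881.
Check values of n near the boundary:
  n = 572: C(572, 10) = 954640815642161682606; 954640815642161682606 < 984770902183611232881? YES
  n = 573: C(573, 10) = 971597135635805762226; 971597135635805762226 < 984770902183611232881? YES
  n = 574: C(574, 10) = 988824035203816502691; 988824035203816502691 < 984770902183611232881? NO
  n = 575: C(575, 10) = 1006325345561406175305; 1006325345561406175305 < 984770902183611232881? NO
  n = 576: C(576, 10) = 1024104945306307344480; 1024104945306307344480 < 984770902183611232881? NO
The largest n with C(n, 10) < 984770902183611232881 is n = 573 (where E[X] = 35985079097622435638/36472996377170786403 ≈ 0.986623). Hence R_3(10) > 573, i.e. R_3(10) ≥ 574.

Largest n = 573; hence R_3(10) > 573.


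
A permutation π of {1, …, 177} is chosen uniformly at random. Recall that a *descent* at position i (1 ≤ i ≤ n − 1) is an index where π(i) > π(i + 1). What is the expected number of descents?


Write X = Σ X_I over i = 1, …, 176, with X_I the indicator of one descent.
There are 176 indicators.
For each fixed i, the pair (π(i), π(i+1)) is a uniformly random ordered pair of distinct values from {1, …, 177}; by symmetry P[π(i) > π(i+1)] = 1/2.
By linearity: E[X] = 176 · (1/2) = (177 − 1) · (1/2) = 88 ≈ 88.000.

E[X] = 88 = 88.000.


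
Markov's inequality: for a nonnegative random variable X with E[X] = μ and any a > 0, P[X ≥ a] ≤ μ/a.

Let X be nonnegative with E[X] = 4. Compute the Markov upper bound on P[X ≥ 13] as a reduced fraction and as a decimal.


μ = E[X] = 4, a = 13.
Markov: P[X ≥ 13] ≤ μ/a = (4)/13 = 4/13.
Numerically: ≈ 0.308.
(Since a = 13 > μ = 4.000, the bound 4/13 is < 1 and informative.)

P[X ≥ 13] ≤ 4/13 ≈ 0.308.


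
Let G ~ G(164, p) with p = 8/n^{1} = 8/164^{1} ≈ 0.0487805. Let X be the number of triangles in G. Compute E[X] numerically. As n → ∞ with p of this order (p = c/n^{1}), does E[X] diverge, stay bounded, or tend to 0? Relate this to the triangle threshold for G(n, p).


Number of potential triangles: C(164, 3) = 721764.
Each occurs with probability p³ ≈ (0.0487805)³ ≈ 1.16074926e-04.
By linearity: E[X] = C(164, 3)·p³ ≈ 721764 · 1.16074926e-04 ≈ 83.778703.
Here α = 1, so p = 8/n is exactly at the triangle threshold p ~ 1/n. Asymptotically E[X] → c³/6 = 8³/6 = 256/3 ≈ 85.333333, a bounded constant. In this regime the triangle count is asymptotically Poisson(c³/6).

E[X] ≈ 83.778703; in regime p = Θ(1/n^{1}) E[X] stays bounded (at the triangle threshold p ~ 1/n).


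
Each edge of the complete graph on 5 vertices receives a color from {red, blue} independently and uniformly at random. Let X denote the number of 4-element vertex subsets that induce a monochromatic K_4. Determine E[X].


Let X = Σ_S X_S over the C(5, 4) = 5 subsets S of size 4, where X_S = 1 if the K_4 on S is monochromatic.
For a fixed S, the K_4 on S has C(4, 2) = 6 edges. P[all 6 edges red] = (1/2)^6, and likewise for blue, so P[monochromatic] = 2·(1/2)^6 = 2^{1 − 6} = 1/32.
By linearity: E[X] = C(5, 4) · 2^{1 − 6} = 5 · 1/32 = 5/32.
Numerically: E[X] ≈ 0.156.

E[X] = C(5,4)·2^(1−C(4,2)) = 5/32 ≈ 0.156.


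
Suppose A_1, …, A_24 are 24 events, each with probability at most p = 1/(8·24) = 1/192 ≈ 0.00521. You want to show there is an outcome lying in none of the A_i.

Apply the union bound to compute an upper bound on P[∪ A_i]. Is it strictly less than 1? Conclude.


Union bound: P[∪_{i=1}^{24} A_i] ≤ Σ_i P[A_i] ≤ 24·p = 24·(1/192) = 1/8.
Numerically: 1/8 ≈ 0.12500.
Is 1/8 < 1? YES.
Since P[∪ A_i] ≤ 1/8 < 1, the complement has P[∩ A_i^c] ≥ 1 − 1/8 = 7/8 > 0, so some outcome avoids every A_i.

24·p = 1/8 ≈ 0.12500; existence CERTIFIED by the union bound.


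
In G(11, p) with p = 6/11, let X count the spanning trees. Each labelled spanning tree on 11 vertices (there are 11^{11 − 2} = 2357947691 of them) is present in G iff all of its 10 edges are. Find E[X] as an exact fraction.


K_11 has 11^{11 − 2} = 2357947691 labelled spanning trees.
For each such spanning tree H, let X_H = 1 if all 10 edges of H are present in G. Then P[X_H = 1] = p^{10} = (6/11)^{10} = 60466176/25937424601.
By linearity: E[X] = Σ_H E[X_H] = 2357947691 · p^{10} = 2357947691 · 60466176/25937424601 = 60466176/11.
Numerically: E[X] ≈ 5.4969e+06.

E[X] = 2357947691 · (6/11)^{10} = 60466176/11 ≈ 5.4969e+06.


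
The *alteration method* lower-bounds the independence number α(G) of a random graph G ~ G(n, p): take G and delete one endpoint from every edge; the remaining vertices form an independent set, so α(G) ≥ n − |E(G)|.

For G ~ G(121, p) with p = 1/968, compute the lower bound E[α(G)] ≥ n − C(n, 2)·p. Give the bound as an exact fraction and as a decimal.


E[|E(G)|] = C(121, 2)·p = 7260 · (1/968) = 15/2.
E[α(G)] ≥ n − E[|E(G)|] = 121 − 15/2 = 227/2.
Numerically: ≈ 113.50000.
(This is only a lower bound; the true E[α(G)] may be larger.)

E[α(G)] ≥ 227/2 ≈ 113.50000.


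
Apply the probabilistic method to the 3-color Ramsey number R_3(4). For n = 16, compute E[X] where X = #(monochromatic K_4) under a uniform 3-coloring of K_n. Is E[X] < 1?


E[X] = C(16, 4) · 3^{1 − 6} = 1820 · 3^{−5} = 1820/243.
As a reduced fraction: E[X] = 1820/243 ≈ 7.489712.
Is E[X] < 1? NO.
Since E[X] ≥ 1, the first-moment bound is inconclusive at n = 16; it does NOT by itself certify R_3(4) > 16.

E[X] = 1820/243 ≈ 7.489712; E[X] ≥ 1; first-moment method inconclusive here.


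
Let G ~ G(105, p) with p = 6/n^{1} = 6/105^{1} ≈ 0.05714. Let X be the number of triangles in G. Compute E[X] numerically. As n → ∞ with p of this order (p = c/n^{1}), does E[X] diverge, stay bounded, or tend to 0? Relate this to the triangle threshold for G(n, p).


Number of potential triangles: C(105, 3) = 187460.
Each occurs with probability p³ ≈ (0.05714)³ ≈ 1.865889e-04.
By linearity: E[X] = C(105, 3)·p³ ≈ 187460 · 1.865889e-04 ≈ 34.9780.
Here α = 1, so p = 6/n is exactly at the triangle threshold p ~ 1/n. Asymptotically E[X] → c³/6 = 6³/6 = 36 ≈ 36.0000, a bounded constant. In this regime the triangle count is asymptotically Poisson(c³/6).

E[X] ≈ 34.9780; in regime p = Θ(1/n^{1}) E[X] stays bounded (at the triangle threshold p ~ 1/n).


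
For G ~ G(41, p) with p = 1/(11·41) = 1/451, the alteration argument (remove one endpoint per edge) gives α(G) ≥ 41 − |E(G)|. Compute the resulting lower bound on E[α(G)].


E[|E(G)|] = C(41, 2)·p = 820 · (1/451) = 20/11.
E[α(G)] ≥ n − E[|E(G)|] = 41 − 20/11 = 431/11.
Numerically: ≈ 39.182.
(This is only a lower bound; the true E[α(G)] may be larger.)

E[α(G)] ≥ 431/11 ≈ 39.182.


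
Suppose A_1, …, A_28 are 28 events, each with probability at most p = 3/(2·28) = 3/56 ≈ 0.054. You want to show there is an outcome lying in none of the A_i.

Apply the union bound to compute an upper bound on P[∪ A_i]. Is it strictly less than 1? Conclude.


Union bound: P[∪_{i=1}^{28} A_i] ≤ Σ_i P[A_i] ≤ 28·p = 28·(3/56) = 3/2.
Numerically: 3/2 ≈ 1.500.
Is 3/2 < 1? NO.
Since the bound 3/2 is ≥ 1, the union bound is uninformative here; it does NOT by itself certify existence.

28·p = 3/2 ≈ 1.500; existence NOT certified by the union bound.


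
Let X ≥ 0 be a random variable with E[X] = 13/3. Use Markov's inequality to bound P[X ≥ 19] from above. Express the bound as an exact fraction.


μ = E[X] = 13/3, a = 19.
Markov: P[X ≥ 19] ≤ μ/a = (13/3)/19 = 13/57.
Numerically: ≈ 0.22807.
(Since a = 19 > μ = 4.33333, the bound 13/57 is < 1 and informative.)

P[X ≥ 19] ≤ 13/57 ≈ 0.22807.


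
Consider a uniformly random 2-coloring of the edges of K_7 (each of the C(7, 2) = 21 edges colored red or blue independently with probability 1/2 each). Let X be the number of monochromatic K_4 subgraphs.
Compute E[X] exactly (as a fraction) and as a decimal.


Let X = Σ_S X_S over the C(7, 4) = 35 subsets S of size 4, where X_S = 1 if the K_4 on S is monochromatic.
For a fixed S, the K_4 on S has C(4, 2) = 6 edges. P[all 6 edges red] = (1/2)^6, and likewise for blue, so P[monochromatic] = 2·(1/2)^6 = 2^{1 − 6} = 1/32.
Summing: E[X] = C(7, 4) · 2^{1 − 6} = 35 · 1/32 = 35/32.
Numerically: E[X] ≈ 1.0938.

E[X] = C(7,4)·2^(1−C(4,2)) = 35/32 ≈ 1.0938.


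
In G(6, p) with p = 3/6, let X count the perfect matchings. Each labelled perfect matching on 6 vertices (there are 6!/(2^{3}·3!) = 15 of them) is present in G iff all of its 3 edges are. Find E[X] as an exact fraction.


K_6 has 6!/(2^{3}·3!) = 15 labelled perfect matchings.
For each such perfect matching H, let X_H = 1 if all 3 edges of H are present in G. Then P[X_H = 1] = p^{3} = (1/2)^{3} = 1/8.
By linearity of expectation: E[X] = Σ_H E[X_H] = 15 · p^{3} = 15 · 1/8 = 15/8.
Numerically: E[X] ≈ 1.88.

E[X] = 15 · (1/2)^{3} = 15/8 ≈ 1.88.


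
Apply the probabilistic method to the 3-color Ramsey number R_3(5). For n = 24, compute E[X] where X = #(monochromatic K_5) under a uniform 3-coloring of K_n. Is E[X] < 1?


E[X] = C(24, 5) · 3^{1 − 10} = 42504 · 3^{−9} = 42504/19683.
As a reduced fraction: E[X] = 14168/6561 ≈ 2.1594.
Is E[X] < 1? NO.
Since E[X] ≥ 1, the first-moment bound is inconclusive at n = 24; it does NOT by itself certify R_3(5) > 24.

E[X] = 14168/6561 ≈ 2.1594; E[X] ≥ 1; first-moment method inconclusive here.


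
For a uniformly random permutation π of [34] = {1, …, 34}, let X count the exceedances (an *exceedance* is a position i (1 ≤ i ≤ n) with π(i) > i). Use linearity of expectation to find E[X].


Write X = Σ_{i=1}^{34} X_i, where X_i = 1_{π(i) > i}.
For each fixed i, π(i) is uniform over {1, …, 34} (marginal of a uniform permutation), so P[π(i) > i] = (n − i)/n. Summing: Σ_{i=1}^{34} (n − i)/n = (0 + 1 + … + 33)/34 = 34(34 − 1)/(2·34) = (34 − 1)/2.
Hence E[X] = Σ_{i=1}^{34} (34 − i)/34 = 33/2 ≈ 16.5000.

E[X] = 33/2 = 16.5000.


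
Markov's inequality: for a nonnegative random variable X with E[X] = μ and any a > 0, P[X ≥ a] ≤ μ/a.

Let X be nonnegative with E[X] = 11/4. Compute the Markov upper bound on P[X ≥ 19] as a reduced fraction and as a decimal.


μ = E[X] = 11/4, a = 19.
Markov: P[X ≥ 19] ≤ μ/a = (11/4)/19 = 11/76.
Numerically: ≈ 0.14474.
(Since a = 19 > μ = 2.75000, the bound 11/76 is < 1 and informative.)

P[X ≥ 19] ≤ 11/76 ≈ 0.14474.


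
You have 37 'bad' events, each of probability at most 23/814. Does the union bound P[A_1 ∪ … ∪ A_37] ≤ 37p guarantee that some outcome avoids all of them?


Union bound: P[∪_{i=1}^{37} A_i] ≤ Σ_i P[A_i] ≤ 37·p = 37·(23/814) = 23/22.
Numerically: 23/22 ≈ 1.0454545.
Is 23/22 < 1? NO.
Since the bound 23/22 is ≥ 1, the union bound is uninformative here; it does NOT by itself certify existence.

37·p = 23/22 ≈ 1.0454545; existence NOT certified by the union bound.


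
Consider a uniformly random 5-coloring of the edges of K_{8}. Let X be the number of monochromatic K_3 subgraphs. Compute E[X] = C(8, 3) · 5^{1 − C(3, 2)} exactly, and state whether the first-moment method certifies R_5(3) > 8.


E[X] = C(8, 3) · 5^{1 − 3} = 56 · 5^{−2} = 56/25.
As a reduced fraction: E[X] = 56/25 ≈ 2.24000.
Is E[X] < 1? NO.
Since E[X] ≥ 1, the first-moment bound is inconclusive at n = 8; it does NOT by itself certify R_5(3) > 8.

E[X] = 56/25 ≈ 2.24000; E[X] ≥ 1; first-moment method inconclusive here.


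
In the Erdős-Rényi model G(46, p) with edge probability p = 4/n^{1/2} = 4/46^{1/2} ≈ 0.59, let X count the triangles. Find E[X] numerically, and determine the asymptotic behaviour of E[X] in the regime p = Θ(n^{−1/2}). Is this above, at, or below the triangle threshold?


Number of potential triangles: C(46, 3) = 15180.
Each occurs with probability p³ ≈ (0.59)³ ≈ 2.05137e-01.
By linearity: E[X] = C(46, 3)·p³ ≈ 15180 · 2.05137e-01 ≈ 3113.974.
Since α = 1/2 < 1, p = c/n^{1/2} ≫ 1/n is above the triangle threshold p ~ 1/n. Asymptotically E[X] ~ (c³/6)·n^{3(1−α)} = (4³/6)·n^{1.5} → ∞; triangles are abundant w.h.p.

E[X] ≈ 3113.974; in regime p = Θ(1/n^{1/2}) E[X] diverges (above the triangle threshold p ~ 1/n).


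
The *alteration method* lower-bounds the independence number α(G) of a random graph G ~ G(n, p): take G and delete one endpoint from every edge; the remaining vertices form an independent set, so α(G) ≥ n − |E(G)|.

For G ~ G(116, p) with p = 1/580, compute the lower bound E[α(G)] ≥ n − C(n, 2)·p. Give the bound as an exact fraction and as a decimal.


E[|E(G)|] = C(116, 2)·p = 6670 · (1/580) = 23/2.
E[α(G)] ≥ n − E[|E(G)|] = 116 − 23/2 = 209/2.
Numerically: ≈ 104.500.
(This is only a lower bound; the true E[α(G)] may be larger.)

E[α(G)] ≥ 209/2 ≈ 104.500.


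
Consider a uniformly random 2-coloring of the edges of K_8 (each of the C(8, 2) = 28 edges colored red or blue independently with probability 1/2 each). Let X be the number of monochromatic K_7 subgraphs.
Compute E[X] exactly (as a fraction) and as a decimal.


Let X = Σ_S X_S over the C(8, 7) = 8 subsets S of size 7, where X_S = 1 if the K_7 on S is monochromatic.
For a fixed S, the K_7 on S has C(7, 2) = 21 edges. P[all 21 edges red] = (1/2)^21, and likewise for blue, so P[monochromatic] = 2·(1/2)^21 = 2^{1 − 21} = 1/1048576.
By linearity: E[X] = C(8, 7) · 2^{1 − 21} = 8 · 1/1048576 = 1/131072.
Numerically: E[X] ≈ 0.000.

E[X] = C(8,7)·2^(1−C(7,2)) = 1/131072 ≈ 0.000.


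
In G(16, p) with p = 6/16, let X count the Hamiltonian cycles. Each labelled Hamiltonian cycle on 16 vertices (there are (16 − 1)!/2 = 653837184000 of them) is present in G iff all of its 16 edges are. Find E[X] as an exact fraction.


K_16 has (16 − 1)!/2 = 653837184000 labelled Hamiltonian cycles.
For each such Hamiltonian cycle H, let X_H = 1 if all 16 edges of H are present in G. Then P[X_H = 1] = p^{16} = (3/8)^{16} = 43046721/281474976710656.
By linearity: E[X] = Σ_H E[X_H] = 653837184000 · p^{16} = 653837184000 · 43046721/281474976710656 = 27485885585032875/274877906944.
Numerically: E[X] ≈ 1e+05.

E[X] = 653837184000 · (3/8)^{16} = 27485885585032875/274877906944 ≈ 1e+05.


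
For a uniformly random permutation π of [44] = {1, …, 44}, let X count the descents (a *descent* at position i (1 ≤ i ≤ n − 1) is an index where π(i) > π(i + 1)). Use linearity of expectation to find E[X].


Write X = Σ X_I over i = 1, …, 43, with X_I the indicator of one descent.
There are 43 indicators.
For each fixed i, the pair (π(i), π(i+1)) is a uniformly random ordered pair of distinct values from {1, …, 44}; by symmetry P[π(i) > π(i+1)] = 1/2.
By linearity: E[X] = 43 · (1/2) = (44 − 1) · (1/2) = 43/2 ≈ 21.5000.

E[X] = 43/2 = 21.5000.


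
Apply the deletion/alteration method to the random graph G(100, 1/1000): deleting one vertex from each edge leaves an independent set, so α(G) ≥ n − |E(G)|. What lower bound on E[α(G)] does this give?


E[|E(G)|] = C(100, 2)·p = 4950 · (1/1000) = 99/20.
E[α(G)] ≥ n − E[|E(G)|] = 100 − 99/20 = 1901/20.
Numerically: ≈ 95.050000.
(This is only a lower bound; the true E[α(G)] may be larger.)

E[α(G)] ≥ 1901/20 ≈ 95.050000.


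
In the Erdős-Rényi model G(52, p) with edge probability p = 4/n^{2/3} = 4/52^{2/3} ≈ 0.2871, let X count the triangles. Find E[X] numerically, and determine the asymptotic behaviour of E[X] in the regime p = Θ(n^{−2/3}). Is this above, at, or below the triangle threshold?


Number of potential triangles: C(52, 3) = 22100.
Each occurs with probability p³ ≈ (0.2871)³ ≈ 2.366864e-02.
By linearity: E[X] = C(52, 3)·p³ ≈ 22100 · 2.366864e-02 ≈ 523.0769.
Since α = 2/3 < 1, p = c/n^{2/3} ≫ 1/n is above the triangle threshold p ~ 1/n. Asymptotically E[X] ~ (c³/6)·n^{3(1−α)} = (4³/6)·n^{1} → ∞; triangles are abundant w.h.p.

E[X] ≈ 523.0769; in regime p = Θ(1/n^{2/3}) E[X] diverges (above the triangle threshold p ~ 1/n).


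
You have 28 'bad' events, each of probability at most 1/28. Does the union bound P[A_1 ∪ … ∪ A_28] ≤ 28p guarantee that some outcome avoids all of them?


Union bound: P[∪_{i=1}^{28} A_i] ≤ Σ_i P[A_i] ≤ 28·p = 28·(1/28) = 1.
Numerically: 1 ≈ 1.0000.
Is 1 < 1? NO.
Since the bound 1 is ≥ 1, the union bound is uninformative here; it does NOT by itself certify existence.

28·p = 1 ≈ 1.0000; existence NOT certified by the union bound.


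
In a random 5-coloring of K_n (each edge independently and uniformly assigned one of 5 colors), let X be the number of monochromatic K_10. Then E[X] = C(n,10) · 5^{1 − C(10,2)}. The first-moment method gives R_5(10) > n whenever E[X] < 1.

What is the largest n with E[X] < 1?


We need C(n, 10) · 5^{1 − 45} < 1, i.e. C(n, 10) < 5^{45 − 1} = 5684341886080801486968994140625.
Check values of n near the boundary:
  n = 5386: C(5386, 10) = 5613966214234562222231428510561; 5613966214234562222231428510561 < 5684341886080801486968994140625? YES
  n = 5387: C(5387, 10) = 5624406917627224603154306376491; 5624406917627224603154306376491 < 5684341886080801486968994140625? YES
  n = 5388: C(5388, 10) = 5634865093375880654852250419586; 5634865093375880654852250419586 < 5684341886080801486968994140625? YES
  n = 5389: C(5389, 10) = 5645340767466558997768874792926; 5645340767466558997768874792926 < 5684341886080801486968994140625? YES
  n = 5390: C(5390, 10) = 5655833965919099070255434039753; 5655833965919099070255434039753 < 5684341886080801486968994140625? YES
  n = 5391: C(5391, 10) = 5666344714787188828795213697883; 5666344714787188828795213697883 < 5684341886080801486968994140625? YES
  n = 5392: C(5392, 10) = 5676873040158402483252283957448; 5676873040158402483252283957448 < 5684341886080801486968994140625? YES
  n = 5393: C(5393, 10) = 5687418968154238267170642278008; 5687418968154238267170642278008 < 5684341886080801486968994140625? NO
  n = 5394: C(5394, 10) = 5697982524930156243149785372878; 5697982524930156243149785372878 < 5684341886080801486968994140625? NO
The largest n with C(n, 10) < 5684341886080801486968994140625 is n = 5392 (where E[X] = 5676873040158402483252283957448/5684341886080801486968994140625 ≈ 0.9987). Hence R_5(10) > 5392, i.e. R_5(10) ≥ 5393.

Largest n = 5392; hence R_5(10) > 5392.
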